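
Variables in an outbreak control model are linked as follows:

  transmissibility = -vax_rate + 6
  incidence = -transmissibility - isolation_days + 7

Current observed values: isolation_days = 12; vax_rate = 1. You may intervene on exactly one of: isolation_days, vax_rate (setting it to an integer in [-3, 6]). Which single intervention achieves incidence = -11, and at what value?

Intervening on isolation_days: incidence = -isolation_days + 2. Reaching -11 requires isolation_days = 13, outside [-3, 6].
Intervening on vax_rate: with other inputs at their observed values, incidence = vax_rate - 11. Solving for -11 gives vax_rate = 0, within [-3, 6].

set vax_rate = 0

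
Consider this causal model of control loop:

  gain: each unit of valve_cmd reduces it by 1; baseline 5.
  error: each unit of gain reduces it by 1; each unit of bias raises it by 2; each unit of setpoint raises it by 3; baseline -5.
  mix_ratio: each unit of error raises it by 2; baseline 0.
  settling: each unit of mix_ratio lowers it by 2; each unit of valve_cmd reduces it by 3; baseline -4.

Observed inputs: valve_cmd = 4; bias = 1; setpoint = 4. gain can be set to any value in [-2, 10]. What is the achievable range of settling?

-60 to -12

Intervening on gain fixes its value directly, overriding its dependence on valve_cmd.
Substituting into the error equation gives error = -gain + 9.
mix_ratio becomes -2*gain + 18.
Substituting into the settling equation gives settling = 4*gain - 52.
Linear in gain, so extremes are at the endpoints: gain = -2 gives settling = -60; gain = 10 gives settling = -12.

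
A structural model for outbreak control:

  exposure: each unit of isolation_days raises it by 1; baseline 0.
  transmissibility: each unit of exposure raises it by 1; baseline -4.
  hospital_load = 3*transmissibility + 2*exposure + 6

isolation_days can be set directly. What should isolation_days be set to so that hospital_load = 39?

isolation_days = 9

Substituting into the transmissibility equation gives transmissibility = isolation_days - 4.
So hospital_load = 5*isolation_days - 6.
Solve 5*isolation_days - 6 = 39: isolation_days = (39 + 6) / 5 = 9.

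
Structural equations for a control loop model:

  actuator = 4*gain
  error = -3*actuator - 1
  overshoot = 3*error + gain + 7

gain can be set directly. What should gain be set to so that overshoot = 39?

gain = -1

Substituting into the error equation gives error = -12*gain - 1.
So overshoot = -35*gain + 4.
Solve -35*gain + 4 = 39: gain = (39 - 4) / -35 = -1.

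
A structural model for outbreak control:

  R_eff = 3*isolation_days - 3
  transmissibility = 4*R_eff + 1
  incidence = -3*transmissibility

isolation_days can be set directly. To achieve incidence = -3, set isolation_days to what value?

isolation_days = 1

Substituting into the transmissibility equation gives transmissibility = 12*isolation_days - 11.
incidence becomes -36*isolation_days + 33.
Solve -36*isolation_days + 33 = -3: isolation_days = (-3 - 33) / -36 = 1.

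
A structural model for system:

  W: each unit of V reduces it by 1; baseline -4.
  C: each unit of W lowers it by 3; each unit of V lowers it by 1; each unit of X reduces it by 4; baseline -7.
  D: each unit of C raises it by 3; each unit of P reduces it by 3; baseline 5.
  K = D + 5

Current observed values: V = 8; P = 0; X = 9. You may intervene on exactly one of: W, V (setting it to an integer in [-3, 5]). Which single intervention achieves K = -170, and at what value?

Intervening on W: with other inputs at their observed values, K = -9*W - 143. Solving for -170 gives W = 3, within [-3, 5].
Intervening on V: K = 6*V - 83. Reaching -170 requires V = -29/2, not an integer.

set W = 3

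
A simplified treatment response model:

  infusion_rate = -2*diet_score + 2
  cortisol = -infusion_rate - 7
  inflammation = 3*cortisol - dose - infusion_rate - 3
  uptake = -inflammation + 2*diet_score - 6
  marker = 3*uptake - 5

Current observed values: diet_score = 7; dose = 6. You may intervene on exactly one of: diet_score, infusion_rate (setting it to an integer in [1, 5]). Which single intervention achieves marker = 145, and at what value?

Intervening on diet_score: marker = -18*diet_score + 91. Reaching 145 requires diet_score = -3, outside [1, 5].
Intervening on infusion_rate: with other inputs at their observed values, marker = 12*infusion_rate + 109. Solving for 145 gives infusion_rate = 3, within [1, 5].

set infusion_rate = 3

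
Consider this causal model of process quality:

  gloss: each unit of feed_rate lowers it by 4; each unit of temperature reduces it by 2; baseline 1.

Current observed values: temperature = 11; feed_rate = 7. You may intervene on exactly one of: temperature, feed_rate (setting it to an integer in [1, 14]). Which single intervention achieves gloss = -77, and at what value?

set feed_rate = 14

Intervening on temperature: gloss = -2*temperature - 27. Reaching -77 requires temperature = 25, outside [1, 14].
Intervening on feed_rate: with other inputs at their observed values, gloss = -4*feed_rate - 21. Solving for -77 gives feed_rate = 14, within [1, 14].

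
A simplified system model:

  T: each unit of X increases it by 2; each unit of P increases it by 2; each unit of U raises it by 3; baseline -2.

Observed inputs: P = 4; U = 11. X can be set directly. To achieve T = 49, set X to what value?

X = 5

Substituting into the T equation gives T = 2*X + 39.
Solve 2*X + 39 = 49: X = (49 - 39) / 2 = 5.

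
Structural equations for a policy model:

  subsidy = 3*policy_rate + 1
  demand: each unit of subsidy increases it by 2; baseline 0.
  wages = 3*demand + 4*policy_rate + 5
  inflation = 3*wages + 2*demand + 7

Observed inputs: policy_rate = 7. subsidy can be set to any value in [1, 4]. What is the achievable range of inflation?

128 to 194

Intervening on subsidy fixes its value directly, overriding its dependence on policy_rate.
Substituting into the wages equation gives wages = 6*subsidy + 33.
So inflation = 22*subsidy + 106.
Linear in subsidy, so extremes are at the endpoints: subsidy = 1 gives inflation = 128; subsidy = 4 gives inflation = 194.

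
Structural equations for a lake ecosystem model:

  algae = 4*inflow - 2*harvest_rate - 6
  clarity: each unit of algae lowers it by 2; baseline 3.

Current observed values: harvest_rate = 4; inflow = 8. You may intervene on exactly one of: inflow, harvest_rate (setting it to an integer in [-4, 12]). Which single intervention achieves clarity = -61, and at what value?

set harvest_rate = -3

Intervening on inflow: clarity = -8*inflow + 31. Reaching -61 requires inflow = 23/2, not an integer.
Intervening on harvest_rate: with other inputs at their observed values, clarity = 4*harvest_rate - 49. Solving for -61 gives harvest_rate = -3, within [-4, 12].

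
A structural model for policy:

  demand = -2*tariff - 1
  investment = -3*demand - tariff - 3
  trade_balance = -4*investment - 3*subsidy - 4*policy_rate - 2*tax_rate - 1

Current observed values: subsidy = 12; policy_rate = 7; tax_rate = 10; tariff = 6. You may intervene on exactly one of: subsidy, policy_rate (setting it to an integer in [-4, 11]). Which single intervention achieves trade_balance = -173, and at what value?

set policy_rate = -1

Intervening on subsidy: trade_balance = -3*subsidy - 169. Reaching -173 requires subsidy = 4/3, not an integer.
Intervening on policy_rate: with other inputs at their observed values, trade_balance = -4*policy_rate - 177. Solving for -173 gives policy_rate = -1, within [-4, 11].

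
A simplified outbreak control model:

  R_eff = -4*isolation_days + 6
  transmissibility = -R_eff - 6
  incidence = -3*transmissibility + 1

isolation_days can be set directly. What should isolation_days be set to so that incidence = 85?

Substituting into the transmissibility equation gives transmissibility = 4*isolation_days - 12.
Substituting into the incidence equation gives incidence = -12*isolation_days + 37.
Solve -12*isolation_days + 37 = 85: isolation_days = (85 - 37) / -12 = -4.

isolation_days = -4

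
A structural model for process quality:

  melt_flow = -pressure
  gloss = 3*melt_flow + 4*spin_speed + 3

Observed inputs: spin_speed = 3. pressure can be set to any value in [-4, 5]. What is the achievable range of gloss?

0 to 27

Substituting into the gloss equation gives gloss = -3*pressure + 15.
Linear in pressure, so extremes are at the endpoints: pressure = -4 gives gloss = 27; pressure = 5 gives gloss = 0.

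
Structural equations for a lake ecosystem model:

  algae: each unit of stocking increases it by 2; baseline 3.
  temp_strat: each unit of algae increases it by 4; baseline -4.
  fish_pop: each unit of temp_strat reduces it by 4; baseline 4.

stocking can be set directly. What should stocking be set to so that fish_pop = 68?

Substituting into the temp_strat equation gives temp_strat = 8*stocking + 8.
Substituting into the fish_pop equation gives fish_pop = -32*stocking - 28.
Solve -32*stocking - 28 = 68: stocking = (68 + 28) / -32 = -3.

stocking = -3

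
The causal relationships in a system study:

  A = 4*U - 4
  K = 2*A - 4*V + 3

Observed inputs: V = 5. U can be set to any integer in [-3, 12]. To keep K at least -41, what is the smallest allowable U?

U = -2

Substituting into the K equation gives K = 8*U - 25.
Require 8*U - 25 ≥ -41, so U ≥ -2.
The smallest integer in [-3, 12] satisfying this is -2.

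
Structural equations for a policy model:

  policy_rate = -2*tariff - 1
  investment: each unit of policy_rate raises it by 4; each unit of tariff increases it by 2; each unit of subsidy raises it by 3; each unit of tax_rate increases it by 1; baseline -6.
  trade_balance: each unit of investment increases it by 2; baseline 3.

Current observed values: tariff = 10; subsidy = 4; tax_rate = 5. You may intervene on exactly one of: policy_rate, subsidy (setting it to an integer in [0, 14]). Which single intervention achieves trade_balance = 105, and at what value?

set policy_rate = 5

Intervening on policy_rate: with other inputs at their observed values, trade_balance = 8*policy_rate + 65. Solving for 105 gives policy_rate = 5, within [0, 14].
Intervening on subsidy: trade_balance = 6*subsidy - 127. Reaching 105 requires subsidy = 116/3, not an integer.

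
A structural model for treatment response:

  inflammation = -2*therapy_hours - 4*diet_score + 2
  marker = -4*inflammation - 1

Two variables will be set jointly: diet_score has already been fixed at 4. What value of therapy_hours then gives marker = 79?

With diet_score held at 4:
Substituting into the inflammation equation gives inflammation = -2*therapy_hours - 14.
Substituting into the marker equation gives marker = 8*therapy_hours + 55.
Solve 8*therapy_hours + 55 = 79: therapy_hours = (79 - 55) / 8 = 3.

therapy_hours = 3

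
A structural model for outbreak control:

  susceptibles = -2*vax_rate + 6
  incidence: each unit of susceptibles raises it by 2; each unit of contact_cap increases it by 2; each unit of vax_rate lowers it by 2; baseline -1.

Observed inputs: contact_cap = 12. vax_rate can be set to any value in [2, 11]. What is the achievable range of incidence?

Substituting into the incidence equation gives incidence = -6*vax_rate + 35.
Linear in vax_rate, so extremes are at the endpoints: vax_rate = 2 gives incidence = 23; vax_rate = 11 gives incidence = -31.

-31 to 23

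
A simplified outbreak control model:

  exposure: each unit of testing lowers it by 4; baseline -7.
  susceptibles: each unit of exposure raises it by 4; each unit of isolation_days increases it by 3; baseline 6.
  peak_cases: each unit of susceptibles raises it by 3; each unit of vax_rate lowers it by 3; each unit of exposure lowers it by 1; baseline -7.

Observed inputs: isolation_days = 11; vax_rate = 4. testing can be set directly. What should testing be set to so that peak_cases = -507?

Substituting into the susceptibles equation gives susceptibles = -16*testing + 11.
Substituting into the peak_cases equation gives peak_cases = -44*testing + 21.
Solve -44*testing + 21 = -507: testing = (-507 - 21) / -44 = 12.

testing = 12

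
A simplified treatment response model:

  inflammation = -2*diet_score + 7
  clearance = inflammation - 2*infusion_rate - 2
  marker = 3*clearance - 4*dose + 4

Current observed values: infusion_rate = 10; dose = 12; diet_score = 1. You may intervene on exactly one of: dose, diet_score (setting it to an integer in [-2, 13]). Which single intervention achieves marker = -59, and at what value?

set dose = 3

Intervening on dose: with other inputs at their observed values, marker = -4*dose - 47. Solving for -59 gives dose = 3, within [-2, 13].
Intervening on diet_score: marker = -6*diet_score - 89. Reaching -59 requires diet_score = -5, outside [-2, 13].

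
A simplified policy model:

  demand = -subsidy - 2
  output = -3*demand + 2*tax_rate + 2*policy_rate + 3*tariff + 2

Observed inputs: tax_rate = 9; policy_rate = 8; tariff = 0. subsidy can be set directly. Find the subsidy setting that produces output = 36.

subsidy = -2

Substituting into the output equation gives output = 3*subsidy + 42.
Solve 3*subsidy + 42 = 36: subsidy = (36 - 42) / 3 = -2.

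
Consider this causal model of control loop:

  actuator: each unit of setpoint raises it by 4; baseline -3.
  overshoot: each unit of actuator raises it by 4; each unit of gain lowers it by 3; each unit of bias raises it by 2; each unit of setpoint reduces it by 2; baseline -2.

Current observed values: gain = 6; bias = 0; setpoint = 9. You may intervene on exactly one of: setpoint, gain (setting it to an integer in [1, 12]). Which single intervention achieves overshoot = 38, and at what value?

Intervening on setpoint: with other inputs at their observed values, overshoot = 14*setpoint - 32. Solving for 38 gives setpoint = 5, within [1, 12].
Intervening on gain: overshoot = -3*gain + 112. Reaching 38 requires gain = 74/3, not an integer.

set setpoint = 5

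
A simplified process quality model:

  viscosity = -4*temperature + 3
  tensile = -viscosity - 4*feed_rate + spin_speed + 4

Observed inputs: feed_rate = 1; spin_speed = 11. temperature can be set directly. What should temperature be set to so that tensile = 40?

temperature = 8

Substituting into the tensile equation gives tensile = 4*temperature + 8.
Solve 4*temperature + 8 = 40: temperature = (40 - 8) / 4 = 8.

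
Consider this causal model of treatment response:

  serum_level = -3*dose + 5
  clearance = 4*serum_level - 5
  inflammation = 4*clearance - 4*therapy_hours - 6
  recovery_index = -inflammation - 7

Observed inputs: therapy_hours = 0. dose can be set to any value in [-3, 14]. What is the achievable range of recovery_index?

Substituting into the clearance equation gives clearance = -12*dose + 15.
Substituting into the inflammation equation gives inflammation = -48*dose + 54.
Substituting into the recovery_index equation gives recovery_index = 48*dose - 61.
Linear in dose, so extremes are at the endpoints: dose = -3 gives recovery_index = -205; dose = 14 gives recovery_index = 611.

-205 to 611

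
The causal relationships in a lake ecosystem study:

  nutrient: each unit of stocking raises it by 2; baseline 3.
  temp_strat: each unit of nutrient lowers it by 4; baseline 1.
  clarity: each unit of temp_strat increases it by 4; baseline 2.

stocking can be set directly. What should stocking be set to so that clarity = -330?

Substituting into the temp_strat equation gives temp_strat = -8*stocking - 11.
So clarity = -32*stocking - 42.
Solve -32*stocking - 42 = -330: stocking = (-330 + 42) / -32 = 9.

stocking = 9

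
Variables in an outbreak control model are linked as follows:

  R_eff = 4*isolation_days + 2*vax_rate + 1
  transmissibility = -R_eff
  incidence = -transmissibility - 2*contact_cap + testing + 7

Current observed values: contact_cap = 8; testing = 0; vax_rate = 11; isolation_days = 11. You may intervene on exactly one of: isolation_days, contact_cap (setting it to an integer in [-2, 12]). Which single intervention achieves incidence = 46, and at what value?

Intervening on isolation_days: with other inputs at their observed values, incidence = 4*isolation_days + 14. Solving for 46 gives isolation_days = 8, within [-2, 12].
Intervening on contact_cap: incidence = -2*contact_cap + 74. Reaching 46 requires contact_cap = 14, outside [-2, 12].

set isolation_days = 8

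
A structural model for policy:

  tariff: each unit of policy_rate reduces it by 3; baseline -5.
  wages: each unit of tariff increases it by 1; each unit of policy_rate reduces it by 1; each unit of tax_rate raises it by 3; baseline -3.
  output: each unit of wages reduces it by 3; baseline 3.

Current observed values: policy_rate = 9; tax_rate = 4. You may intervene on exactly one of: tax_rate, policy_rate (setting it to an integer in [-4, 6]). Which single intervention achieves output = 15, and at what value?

Intervening on tax_rate: output = -9*tax_rate + 135. Reaching 15 requires tax_rate = 40/3, not an integer.
Intervening on policy_rate: with other inputs at their observed values, output = 12*policy_rate - 9. Solving for 15 gives policy_rate = 2, within [-4, 6].

set policy_rate = 2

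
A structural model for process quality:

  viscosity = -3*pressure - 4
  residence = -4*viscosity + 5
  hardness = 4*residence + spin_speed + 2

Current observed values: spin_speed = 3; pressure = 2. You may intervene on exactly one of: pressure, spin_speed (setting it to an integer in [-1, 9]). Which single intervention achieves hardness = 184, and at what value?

Intervening on pressure: hardness = 48*pressure + 89. Reaching 184 requires pressure = 95/48, not an integer.
Intervening on spin_speed: with other inputs at their observed values, hardness = spin_speed + 182. Solving for 184 gives spin_speed = 2, within [-1, 9].

set spin_speed = 2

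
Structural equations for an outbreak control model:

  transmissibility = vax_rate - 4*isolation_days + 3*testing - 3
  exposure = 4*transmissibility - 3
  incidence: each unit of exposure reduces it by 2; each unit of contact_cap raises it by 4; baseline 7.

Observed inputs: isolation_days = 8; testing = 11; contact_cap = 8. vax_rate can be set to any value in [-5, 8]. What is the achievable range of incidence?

-3 to 101

Substituting into the transmissibility equation gives transmissibility = vax_rate - 2.
Substituting into the exposure equation gives exposure = 4*vax_rate - 11.
Substituting into the incidence equation gives incidence = -8*vax_rate + 61.
Linear in vax_rate, so extremes are at the endpoints: vax_rate = -5 gives incidence = 101; vax_rate = 8 gives incidence = -3.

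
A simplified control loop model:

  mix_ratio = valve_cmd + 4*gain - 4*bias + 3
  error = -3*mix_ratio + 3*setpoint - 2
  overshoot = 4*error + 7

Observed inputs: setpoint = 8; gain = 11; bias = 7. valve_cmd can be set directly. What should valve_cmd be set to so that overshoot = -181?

valve_cmd = 4

Substituting into the mix_ratio equation gives mix_ratio = valve_cmd + 19.
This gives error = -3*valve_cmd - 35.
So overshoot = -12*valve_cmd - 133.
Solve -12*valve_cmd - 133 = -181: valve_cmd = (-181 + 133) / -12 = 4.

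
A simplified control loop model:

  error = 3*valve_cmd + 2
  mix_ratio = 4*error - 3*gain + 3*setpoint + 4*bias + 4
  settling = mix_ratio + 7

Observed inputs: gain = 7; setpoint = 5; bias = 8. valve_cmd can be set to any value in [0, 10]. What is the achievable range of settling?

45 to 165

Substituting into the mix_ratio equation gives mix_ratio = 12*valve_cmd + 38.
So settling = 12*valve_cmd + 45.
Linear in valve_cmd, so extremes are at the endpoints: valve_cmd = 0 gives settling = 45; valve_cmd = 10 gives settling = 165.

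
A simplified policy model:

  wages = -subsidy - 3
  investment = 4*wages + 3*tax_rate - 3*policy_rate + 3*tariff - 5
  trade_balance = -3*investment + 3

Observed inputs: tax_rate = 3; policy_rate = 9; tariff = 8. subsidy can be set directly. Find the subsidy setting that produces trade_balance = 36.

Substituting into the investment equation gives investment = -4*subsidy - 11.
So trade_balance = 12*subsidy + 36.
Solve 12*subsidy + 36 = 36: subsidy = (36 - 36) / 12 = 0.

subsidy = 0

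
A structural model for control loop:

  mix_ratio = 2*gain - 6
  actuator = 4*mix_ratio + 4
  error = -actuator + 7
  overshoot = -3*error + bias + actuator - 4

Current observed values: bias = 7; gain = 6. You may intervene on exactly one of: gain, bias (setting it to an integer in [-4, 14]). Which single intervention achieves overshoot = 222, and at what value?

set gain = 10

Intervening on gain: with other inputs at their observed values, overshoot = 32*gain - 98. Solving for 222 gives gain = 10, within [-4, 14].
Intervening on bias: overshoot = bias + 87. Reaching 222 requires bias = 135, outside [-4, 14].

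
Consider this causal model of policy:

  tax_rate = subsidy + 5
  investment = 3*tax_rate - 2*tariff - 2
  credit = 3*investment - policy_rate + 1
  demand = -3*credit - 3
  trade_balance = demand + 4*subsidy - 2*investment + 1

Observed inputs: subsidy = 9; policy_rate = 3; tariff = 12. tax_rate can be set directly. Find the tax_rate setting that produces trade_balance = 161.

Intervening on tax_rate fixes its value directly, overriding its dependence on subsidy.
Substituting into the investment equation gives investment = 3*tax_rate - 26.
Substituting into the credit equation gives credit = 9*tax_rate - 80.
Substituting into the demand equation gives demand = -27*tax_rate + 237.
Substituting into the trade_balance equation gives trade_balance = -33*tax_rate + 326.
Solve -33*tax_rate + 326 = 161: tax_rate = (161 - 326) / -33 = 5.

tax_rate = 5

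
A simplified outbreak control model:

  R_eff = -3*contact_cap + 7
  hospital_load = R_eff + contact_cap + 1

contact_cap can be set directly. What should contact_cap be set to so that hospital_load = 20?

contact_cap = -6

Substituting into the hospital_load equation gives hospital_load = -2*contact_cap + 8.
Solve -2*contact_cap + 8 = 20: contact_cap = (20 - 8) / -2 = -6.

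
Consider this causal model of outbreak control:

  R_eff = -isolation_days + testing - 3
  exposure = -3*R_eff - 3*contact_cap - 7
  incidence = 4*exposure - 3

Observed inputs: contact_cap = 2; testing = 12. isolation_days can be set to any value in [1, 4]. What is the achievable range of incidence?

-151 to -115

Substituting into the R_eff equation gives R_eff = -isolation_days + 9.
Substituting into the exposure equation gives exposure = 3*isolation_days - 40.
So incidence = 12*isolation_days - 163.
Linear in isolation_days, so extremes are at the endpoints: isolation_days = 1 gives incidence = -151; isolation_days = 4 gives incidence = -115.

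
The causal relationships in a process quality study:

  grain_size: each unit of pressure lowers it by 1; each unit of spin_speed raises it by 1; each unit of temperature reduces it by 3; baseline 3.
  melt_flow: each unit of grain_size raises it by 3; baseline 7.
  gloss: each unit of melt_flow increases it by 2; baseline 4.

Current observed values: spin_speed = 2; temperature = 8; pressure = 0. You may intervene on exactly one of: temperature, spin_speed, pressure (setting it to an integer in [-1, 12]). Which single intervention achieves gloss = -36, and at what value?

Intervening on temperature: gloss = -18*temperature + 48. Reaching -36 requires temperature = 14/3, not an integer.
Intervening on spin_speed: with other inputs at their observed values, gloss = 6*spin_speed - 108. Solving for -36 gives spin_speed = 12, within [-1, 12].
Intervening on pressure: gloss = -6*pressure - 96. Reaching -36 requires pressure = -10, outside [-1, 12].

set spin_speed = 12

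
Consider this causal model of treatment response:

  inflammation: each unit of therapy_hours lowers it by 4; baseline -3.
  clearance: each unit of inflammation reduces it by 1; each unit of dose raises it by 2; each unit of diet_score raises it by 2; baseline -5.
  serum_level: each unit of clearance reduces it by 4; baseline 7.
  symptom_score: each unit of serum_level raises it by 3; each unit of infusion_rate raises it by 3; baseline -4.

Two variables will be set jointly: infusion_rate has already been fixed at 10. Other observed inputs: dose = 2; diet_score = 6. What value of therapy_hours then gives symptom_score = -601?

therapy_hours = 10

With infusion_rate held at 10:
Substituting into the clearance equation gives clearance = 4*therapy_hours + 14.
serum_level becomes -16*therapy_hours - 49.
symptom_score becomes -48*therapy_hours - 121.
Solve -48*therapy_hours - 121 = -601: therapy_hours = (-601 + 121) / -48 = 10.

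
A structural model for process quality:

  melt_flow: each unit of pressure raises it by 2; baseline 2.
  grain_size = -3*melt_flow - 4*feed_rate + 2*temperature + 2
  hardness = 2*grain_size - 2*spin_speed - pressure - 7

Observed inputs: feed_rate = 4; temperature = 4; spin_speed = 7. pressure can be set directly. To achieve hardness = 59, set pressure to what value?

pressure = -8

Substituting into the grain_size equation gives grain_size = -6*pressure - 12.
Substituting into the hardness equation gives hardness = -13*pressure - 45.
Solve -13*pressure - 45 = 59: pressure = (59 + 45) / -13 = -8.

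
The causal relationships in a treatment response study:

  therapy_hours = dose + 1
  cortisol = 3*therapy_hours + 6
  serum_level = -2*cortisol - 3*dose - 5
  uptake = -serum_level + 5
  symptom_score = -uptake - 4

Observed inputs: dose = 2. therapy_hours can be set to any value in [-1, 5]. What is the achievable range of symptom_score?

Intervening on therapy_hours fixes its value directly, overriding its dependence on dose.
Substituting into the serum_level equation gives serum_level = -6*therapy_hours - 23.
So uptake = 6*therapy_hours + 28.
symptom_score becomes -6*therapy_hours - 32.
Linear in therapy_hours, so extremes are at the endpoints: therapy_hours = -1 gives symptom_score = -26; therapy_hours = 5 gives symptom_score = -62.

-62 to -26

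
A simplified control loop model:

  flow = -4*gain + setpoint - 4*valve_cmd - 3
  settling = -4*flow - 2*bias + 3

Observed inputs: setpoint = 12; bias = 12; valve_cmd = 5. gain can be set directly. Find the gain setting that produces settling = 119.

Substituting into the flow equation gives flow = -4*gain - 11.
So settling = 16*gain + 23.
Solve 16*gain + 23 = 119: gain = (119 - 23) / 16 = 6.

gain = 6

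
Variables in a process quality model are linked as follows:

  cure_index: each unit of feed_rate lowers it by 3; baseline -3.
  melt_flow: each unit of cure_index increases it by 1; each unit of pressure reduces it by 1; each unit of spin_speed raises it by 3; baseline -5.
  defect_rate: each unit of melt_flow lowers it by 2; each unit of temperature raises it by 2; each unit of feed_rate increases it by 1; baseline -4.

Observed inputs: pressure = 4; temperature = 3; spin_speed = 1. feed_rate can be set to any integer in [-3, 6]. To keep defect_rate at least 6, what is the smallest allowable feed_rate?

Substituting into the melt_flow equation gives melt_flow = -3*feed_rate - 9.
Substituting into the defect_rate equation gives defect_rate = 7*feed_rate + 20.
Require 7*feed_rate + 20 ≥ 6, so feed_rate ≥ -2.
The smallest integer in [-3, 6] satisfying this is -2.

feed_rate = -2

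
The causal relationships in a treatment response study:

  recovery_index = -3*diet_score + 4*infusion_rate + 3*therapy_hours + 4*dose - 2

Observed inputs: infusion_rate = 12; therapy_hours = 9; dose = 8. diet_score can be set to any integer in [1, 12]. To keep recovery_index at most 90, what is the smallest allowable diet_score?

diet_score = 5

Substituting into the recovery_index equation gives recovery_index = -3*diet_score + 105.
Require -3*diet_score + 105 ≤ 90, so diet_score ≥ 5.
The smallest integer in [1, 12] satisfying this is 5.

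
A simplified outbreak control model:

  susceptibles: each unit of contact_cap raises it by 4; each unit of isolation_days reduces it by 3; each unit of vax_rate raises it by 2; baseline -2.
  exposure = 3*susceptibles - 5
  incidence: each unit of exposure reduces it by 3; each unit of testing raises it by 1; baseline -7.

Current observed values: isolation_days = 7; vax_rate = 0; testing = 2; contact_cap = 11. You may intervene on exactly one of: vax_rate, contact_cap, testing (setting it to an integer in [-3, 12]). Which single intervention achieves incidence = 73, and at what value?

Intervening on vax_rate: incidence = -18*vax_rate - 179. Reaching 73 requires vax_rate = -14, outside [-3, 12].
Intervening on contact_cap: with other inputs at their observed values, incidence = -36*contact_cap + 217. Solving for 73 gives contact_cap = 4, within [-3, 12].
Intervening on testing: incidence = testing - 181. Reaching 73 requires testing = 254, outside [-3, 12].

set contact_cap = 4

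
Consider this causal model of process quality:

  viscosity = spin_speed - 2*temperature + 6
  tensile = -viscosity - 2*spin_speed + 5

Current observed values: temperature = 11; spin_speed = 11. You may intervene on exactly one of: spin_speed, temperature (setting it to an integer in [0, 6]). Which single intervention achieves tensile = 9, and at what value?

set spin_speed = 4

Intervening on spin_speed: with other inputs at their observed values, tensile = -3*spin_speed + 21. Solving for 9 gives spin_speed = 4, within [0, 6].
Intervening on temperature: tensile = 2*temperature - 34. Reaching 9 requires temperature = 43/2, not an integer.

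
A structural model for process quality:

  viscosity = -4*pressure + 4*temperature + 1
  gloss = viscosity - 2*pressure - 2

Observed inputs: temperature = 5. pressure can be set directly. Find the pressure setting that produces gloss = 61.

Substituting into the viscosity equation gives viscosity = -4*pressure + 21.
gloss becomes -6*pressure + 19.
Solve -6*pressure + 19 = 61: pressure = (61 - 19) / -6 = -7.

pressure = -7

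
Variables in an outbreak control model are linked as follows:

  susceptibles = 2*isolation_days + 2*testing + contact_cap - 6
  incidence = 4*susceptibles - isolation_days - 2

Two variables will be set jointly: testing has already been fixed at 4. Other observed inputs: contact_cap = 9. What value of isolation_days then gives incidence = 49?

isolation_days = 1

With testing held at 4:
Substituting into the susceptibles equation gives susceptibles = 2*isolation_days + 11.
Substituting into the incidence equation gives incidence = 7*isolation_days + 42.
Solve 7*isolation_days + 42 = 49: isolation_days = (49 - 42) / 7 = 1.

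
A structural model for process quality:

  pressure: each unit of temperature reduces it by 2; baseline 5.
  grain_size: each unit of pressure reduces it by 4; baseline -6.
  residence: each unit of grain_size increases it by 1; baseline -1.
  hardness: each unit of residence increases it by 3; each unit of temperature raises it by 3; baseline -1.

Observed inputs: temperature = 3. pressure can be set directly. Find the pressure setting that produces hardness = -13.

Intervening on pressure fixes its value directly, overriding its dependence on temperature.
Substituting into the residence equation gives residence = -4*pressure - 7.
So hardness = -12*pressure - 13.
Solve -12*pressure - 13 = -13: pressure = (-13 + 13) / -12 = 0.

pressure = 0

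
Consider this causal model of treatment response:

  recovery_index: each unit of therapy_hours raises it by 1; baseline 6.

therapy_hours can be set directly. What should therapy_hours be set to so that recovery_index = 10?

therapy_hours = 4

Solve therapy_hours + 6 = 10: therapy_hours = (10 - 6) / 1 = 4.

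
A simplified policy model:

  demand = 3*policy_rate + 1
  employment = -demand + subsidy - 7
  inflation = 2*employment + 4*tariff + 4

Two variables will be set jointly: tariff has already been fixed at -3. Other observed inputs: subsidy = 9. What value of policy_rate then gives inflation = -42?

policy_rate = 6

With tariff held at -3:
Substituting into the employment equation gives employment = -3*policy_rate + 1.
inflation becomes -6*policy_rate - 6.
Solve -6*policy_rate - 6 = -42: policy_rate = (-42 + 6) / -6 = 6.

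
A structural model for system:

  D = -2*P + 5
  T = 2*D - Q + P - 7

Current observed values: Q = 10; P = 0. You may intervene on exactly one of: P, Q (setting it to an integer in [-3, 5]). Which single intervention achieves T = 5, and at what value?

set Q = -2

Intervening on P: T = -3*P - 7. Reaching 5 requires P = -4, outside [-3, 5].
Intervening on Q: with other inputs at their observed values, T = -Q + 3. Solving for 5 gives Q = -2, within [-3, 5].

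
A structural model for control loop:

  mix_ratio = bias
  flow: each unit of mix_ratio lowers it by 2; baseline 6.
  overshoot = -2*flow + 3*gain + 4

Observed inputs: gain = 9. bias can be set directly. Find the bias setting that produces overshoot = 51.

bias = 8

Substituting into the flow equation gives flow = -2*bias + 6.
This gives overshoot = 4*bias + 19.
Solve 4*bias + 19 = 51: bias = (51 - 19) / 4 = 8.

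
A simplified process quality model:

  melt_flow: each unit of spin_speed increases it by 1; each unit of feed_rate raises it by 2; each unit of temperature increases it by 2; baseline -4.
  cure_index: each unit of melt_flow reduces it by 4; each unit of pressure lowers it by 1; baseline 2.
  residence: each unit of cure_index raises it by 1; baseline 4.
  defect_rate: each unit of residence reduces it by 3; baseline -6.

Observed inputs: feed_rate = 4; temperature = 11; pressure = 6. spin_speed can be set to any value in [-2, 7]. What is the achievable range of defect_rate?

Substituting into the melt_flow equation gives melt_flow = spin_speed + 26.
This gives cure_index = -4*spin_speed - 108.
residence becomes -4*spin_speed - 104.
Substituting into the defect_rate equation gives defect_rate = 12*spin_speed + 306.
Linear in spin_speed, so extremes are at the endpoints: spin_speed = -2 gives defect_rate = 282; spin_speed = 7 gives defect_rate = 390.

282 to 390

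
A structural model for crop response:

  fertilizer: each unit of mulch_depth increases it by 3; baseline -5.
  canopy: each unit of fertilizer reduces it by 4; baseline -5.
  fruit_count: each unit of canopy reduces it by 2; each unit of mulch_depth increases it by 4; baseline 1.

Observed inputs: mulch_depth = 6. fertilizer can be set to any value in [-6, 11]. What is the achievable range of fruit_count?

Intervening on fertilizer fixes its value directly, overriding its dependence on mulch_depth.
Substituting into the fruit_count equation gives fruit_count = 8*fertilizer + 35.
Linear in fertilizer, so extremes are at the endpoints: fertilizer = -6 gives fruit_count = -13; fertilizer = 11 gives fruit_count = 123.

-13 to 123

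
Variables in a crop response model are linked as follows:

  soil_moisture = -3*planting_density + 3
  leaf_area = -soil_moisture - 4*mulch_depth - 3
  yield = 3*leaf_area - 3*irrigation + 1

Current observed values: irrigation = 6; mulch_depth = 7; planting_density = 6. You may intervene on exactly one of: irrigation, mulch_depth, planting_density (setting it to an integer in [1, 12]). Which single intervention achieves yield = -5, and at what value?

set mulch_depth = 2

Intervening on irrigation: yield = -3*irrigation - 47. Reaching -5 requires irrigation = -14, outside [1, 12].
Intervening on mulch_depth: with other inputs at their observed values, yield = -12*mulch_depth + 19. Solving for -5 gives mulch_depth = 2, within [1, 12].
Intervening on planting_density: yield = 9*planting_density - 119. Reaching -5 requires planting_density = 38/3, not an integer.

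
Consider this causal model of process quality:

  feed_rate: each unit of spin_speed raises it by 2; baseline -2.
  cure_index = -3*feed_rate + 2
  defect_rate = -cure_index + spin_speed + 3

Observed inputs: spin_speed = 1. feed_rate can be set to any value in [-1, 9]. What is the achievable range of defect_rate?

-1 to 29

Intervening on feed_rate fixes its value directly, overriding its dependence on spin_speed.
Substituting into the defect_rate equation gives defect_rate = 3*feed_rate + 2.
Linear in feed_rate, so extremes are at the endpoints: feed_rate = -1 gives defect_rate = -1; feed_rate = 9 gives defect_rate = 29.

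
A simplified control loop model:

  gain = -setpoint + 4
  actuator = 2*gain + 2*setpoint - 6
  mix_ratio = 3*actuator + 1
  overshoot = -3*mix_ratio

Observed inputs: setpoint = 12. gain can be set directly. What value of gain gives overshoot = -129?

gain = -2

Intervening on gain fixes its value directly, overriding its dependence on setpoint.
Substituting into the actuator equation gives actuator = 2*gain + 18.
So mix_ratio = 6*gain + 55.
Substituting into the overshoot equation gives overshoot = -18*gain - 165.
Solve -18*gain - 165 = -129: gain = (-129 + 165) / -18 = -2.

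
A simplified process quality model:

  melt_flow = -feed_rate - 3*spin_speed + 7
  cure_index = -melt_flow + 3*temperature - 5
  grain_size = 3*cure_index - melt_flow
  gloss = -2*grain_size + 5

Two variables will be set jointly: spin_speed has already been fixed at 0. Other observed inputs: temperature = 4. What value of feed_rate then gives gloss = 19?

With spin_speed held at 0:
Substituting into the melt_flow equation gives melt_flow = -feed_rate + 7.
Substituting into the cure_index equation gives cure_index = feed_rate.
This gives grain_size = 4*feed_rate - 7.
gloss becomes -8*feed_rate + 19.
Solve -8*feed_rate + 19 = 19: feed_rate = (19 - 19) / -8 = 0.

feed_rate = 0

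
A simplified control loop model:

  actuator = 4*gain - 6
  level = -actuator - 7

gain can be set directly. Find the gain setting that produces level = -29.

Substituting into the level equation gives level = -4*gain - 1.
Solve -4*gain - 1 = -29: gain = (-29 + 1) / -4 = 7.

gain = 7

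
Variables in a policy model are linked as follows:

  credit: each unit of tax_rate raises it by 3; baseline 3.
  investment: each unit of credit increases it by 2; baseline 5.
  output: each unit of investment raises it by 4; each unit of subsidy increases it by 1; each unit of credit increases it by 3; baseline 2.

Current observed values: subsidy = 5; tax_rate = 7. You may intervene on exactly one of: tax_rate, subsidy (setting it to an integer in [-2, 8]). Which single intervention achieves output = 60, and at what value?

set tax_rate = 0

Intervening on tax_rate: with other inputs at their observed values, output = 33*tax_rate + 60. Solving for 60 gives tax_rate = 0, within [-2, 8].
Intervening on subsidy: output = subsidy + 286. Reaching 60 requires subsidy = -226, outside [-2, 8].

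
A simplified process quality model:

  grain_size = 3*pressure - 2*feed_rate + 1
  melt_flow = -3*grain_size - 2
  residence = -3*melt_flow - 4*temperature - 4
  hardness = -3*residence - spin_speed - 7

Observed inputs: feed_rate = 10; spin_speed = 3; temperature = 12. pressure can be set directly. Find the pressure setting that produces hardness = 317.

Substituting into the grain_size equation gives grain_size = 3*pressure - 19.
So melt_flow = -9*pressure + 55.
So residence = 27*pressure - 217.
Substituting into the hardness equation gives hardness = -81*pressure + 641.
Solve -81*pressure + 641 = 317: pressure = (317 - 641) / -81 = 4.

pressure = 4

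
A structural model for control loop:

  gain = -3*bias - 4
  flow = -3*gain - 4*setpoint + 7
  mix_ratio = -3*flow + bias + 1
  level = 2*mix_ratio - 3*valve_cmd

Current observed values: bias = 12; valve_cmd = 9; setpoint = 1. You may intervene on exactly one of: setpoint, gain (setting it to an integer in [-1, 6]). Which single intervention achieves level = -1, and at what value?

set gain = 1

Intervening on setpoint: level = 24*setpoint - 763. Reaching -1 requires setpoint = 127/4, not an integer.
Intervening on gain: with other inputs at their observed values, level = 18*gain - 19. Solving for -1 gives gain = 1, within [-1, 6].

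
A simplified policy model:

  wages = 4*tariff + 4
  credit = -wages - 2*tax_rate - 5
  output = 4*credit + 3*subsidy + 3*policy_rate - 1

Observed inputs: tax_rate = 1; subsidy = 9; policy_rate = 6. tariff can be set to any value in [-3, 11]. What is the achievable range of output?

Substituting into the credit equation gives credit = -4*tariff - 11.
This gives output = -16*tariff.
Linear in tariff, so extremes are at the endpoints: tariff = -3 gives output = 48; tariff = 11 gives output = -176.

-176 to 48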